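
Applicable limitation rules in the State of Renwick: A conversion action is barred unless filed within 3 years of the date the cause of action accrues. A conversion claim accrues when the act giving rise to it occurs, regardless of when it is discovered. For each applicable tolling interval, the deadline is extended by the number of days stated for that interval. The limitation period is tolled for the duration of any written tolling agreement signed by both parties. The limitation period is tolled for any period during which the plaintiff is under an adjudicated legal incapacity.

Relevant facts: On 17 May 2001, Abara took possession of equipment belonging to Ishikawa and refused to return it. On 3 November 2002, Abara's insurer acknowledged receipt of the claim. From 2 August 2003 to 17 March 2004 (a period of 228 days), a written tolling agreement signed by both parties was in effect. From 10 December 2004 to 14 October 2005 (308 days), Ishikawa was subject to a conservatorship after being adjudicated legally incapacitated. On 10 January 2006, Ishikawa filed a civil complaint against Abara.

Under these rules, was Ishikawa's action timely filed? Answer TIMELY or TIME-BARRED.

TIME-BARRED

The cause of action accrued on 17 May 2001, the date of the act.
The untolled deadline — 3 years after 17 May 2001 — is 17 May 2004.
Because the written tolling agreement ran from 2 August 2003 to 17 March 2004, the deadline is extended by 228 days to 31 December 2004.
The plaintiff's legal incapacity from 10 December 2004 to 14 October 2005 tolled the period for 308 days, extending the deadline to 4 November 2005.
The other events in the timeline have no effect on the limitation period under the stated rules.
The 10 January 2006 filing falls after the 4 November 2005 deadline; the claim is time-barred.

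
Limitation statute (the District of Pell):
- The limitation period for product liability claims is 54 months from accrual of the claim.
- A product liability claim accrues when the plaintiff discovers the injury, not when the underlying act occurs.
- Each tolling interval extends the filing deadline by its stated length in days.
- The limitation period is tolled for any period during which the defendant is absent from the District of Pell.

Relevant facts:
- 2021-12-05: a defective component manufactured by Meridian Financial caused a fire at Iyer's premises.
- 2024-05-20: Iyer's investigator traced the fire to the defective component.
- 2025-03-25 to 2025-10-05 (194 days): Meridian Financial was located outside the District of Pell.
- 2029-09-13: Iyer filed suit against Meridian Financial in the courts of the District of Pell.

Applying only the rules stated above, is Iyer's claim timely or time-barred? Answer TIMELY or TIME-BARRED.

Under the discovery rule, the claim accrued on 2024-05-20, when Iyer discovered the injury — not on the 2021-12-05 date of the underlying act.
The untolled deadline — 54 months after 2024-05-20 — is 2028-11-20.
The period was tolled for 194 days by the defendant's absence from the jurisdiction (2025-03-25 to 2025-10-05), pushing the deadline to 2029-06-02.
Filing on 2029-09-13 missed the 2029-06-02 deadline — the action is time-barred.

TIME-BARRED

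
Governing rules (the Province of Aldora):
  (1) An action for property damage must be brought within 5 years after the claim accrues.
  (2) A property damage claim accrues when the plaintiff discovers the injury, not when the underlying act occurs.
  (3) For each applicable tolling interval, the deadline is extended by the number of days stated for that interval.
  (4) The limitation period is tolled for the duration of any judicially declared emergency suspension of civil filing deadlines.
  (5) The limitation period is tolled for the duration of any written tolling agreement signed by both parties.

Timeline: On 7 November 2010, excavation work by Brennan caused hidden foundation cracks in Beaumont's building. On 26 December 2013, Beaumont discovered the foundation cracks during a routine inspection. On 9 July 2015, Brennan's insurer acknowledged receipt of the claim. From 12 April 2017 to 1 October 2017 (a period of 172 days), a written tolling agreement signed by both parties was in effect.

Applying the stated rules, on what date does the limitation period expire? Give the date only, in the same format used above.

Under the discovery rule, the claim accrued on 26 December 2013, when Beaumont discovered the injury — not on the 7 November 2010 date of the underlying act.
5 years from 26 December 2013 is 26 December 2018.
The period was tolled for 172 days by the written tolling agreement (12 April 2017 to 1 October 2017), pushing the deadline to 16 June 2019.
Nothing else in the chronology tolls or restarts the period.

16 June 2019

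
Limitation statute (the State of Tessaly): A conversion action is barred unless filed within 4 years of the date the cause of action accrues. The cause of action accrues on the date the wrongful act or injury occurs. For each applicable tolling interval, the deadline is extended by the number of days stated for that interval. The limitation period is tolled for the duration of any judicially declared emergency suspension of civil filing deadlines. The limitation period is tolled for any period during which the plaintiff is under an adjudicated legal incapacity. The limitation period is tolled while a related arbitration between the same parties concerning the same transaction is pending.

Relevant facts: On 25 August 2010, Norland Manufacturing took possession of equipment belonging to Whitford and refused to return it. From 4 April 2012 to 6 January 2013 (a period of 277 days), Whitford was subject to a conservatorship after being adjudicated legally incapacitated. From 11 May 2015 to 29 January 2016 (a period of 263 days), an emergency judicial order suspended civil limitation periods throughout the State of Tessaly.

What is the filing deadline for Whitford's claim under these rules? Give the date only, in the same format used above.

16 February 2016

The limitation period began to run on 25 August 2010.
4 years from 25 August 2010 is 25 August 2014.
The period was tolled for 277 days by the plaintiff's legal incapacity (4 April 2012 to 6 January 2013), pushing the deadline to 29 May 2015.
Because the emergency suspension of filing deadlines ran from 11 May 2015 to 29 January 2016, the deadline is extended by 263 days to 16 February 2016.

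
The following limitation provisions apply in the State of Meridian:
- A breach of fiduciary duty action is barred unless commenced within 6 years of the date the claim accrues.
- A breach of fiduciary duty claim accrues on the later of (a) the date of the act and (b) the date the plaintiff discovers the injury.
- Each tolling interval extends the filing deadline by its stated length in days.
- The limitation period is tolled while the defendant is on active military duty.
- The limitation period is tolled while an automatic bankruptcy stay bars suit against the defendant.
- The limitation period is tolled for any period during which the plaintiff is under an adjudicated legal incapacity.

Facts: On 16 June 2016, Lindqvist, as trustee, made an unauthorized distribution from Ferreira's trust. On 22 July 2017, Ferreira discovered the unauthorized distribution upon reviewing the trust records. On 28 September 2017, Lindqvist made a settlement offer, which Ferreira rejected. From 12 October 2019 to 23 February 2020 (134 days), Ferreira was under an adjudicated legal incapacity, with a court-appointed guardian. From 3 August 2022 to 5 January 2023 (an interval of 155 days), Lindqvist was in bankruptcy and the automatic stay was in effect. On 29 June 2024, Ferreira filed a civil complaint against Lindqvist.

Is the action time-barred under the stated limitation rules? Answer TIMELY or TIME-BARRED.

TIME-BARRED

The claim accrued on 22 July 2017 — the later of the 16 June 2016 act and the 22 July 2017 discovery.
The untolled deadline — 6 years after 22 July 2017 — is 22 July 2023.
The period was tolled for 134 days by the plaintiff's legal incapacity (12 October 2019 to 23 February 2020), pushing the deadline to 3 December 2023.
Because the automatic bankruptcy stay ran from 3 August 2022 to 5 January 2023, the deadline is extended by 155 days to 6 May 2024.
None of the other events listed affects the running of the period under the stated rules.
Filing on 29 June 2024 missed the 6 May 2024 deadline — the action is time-barred.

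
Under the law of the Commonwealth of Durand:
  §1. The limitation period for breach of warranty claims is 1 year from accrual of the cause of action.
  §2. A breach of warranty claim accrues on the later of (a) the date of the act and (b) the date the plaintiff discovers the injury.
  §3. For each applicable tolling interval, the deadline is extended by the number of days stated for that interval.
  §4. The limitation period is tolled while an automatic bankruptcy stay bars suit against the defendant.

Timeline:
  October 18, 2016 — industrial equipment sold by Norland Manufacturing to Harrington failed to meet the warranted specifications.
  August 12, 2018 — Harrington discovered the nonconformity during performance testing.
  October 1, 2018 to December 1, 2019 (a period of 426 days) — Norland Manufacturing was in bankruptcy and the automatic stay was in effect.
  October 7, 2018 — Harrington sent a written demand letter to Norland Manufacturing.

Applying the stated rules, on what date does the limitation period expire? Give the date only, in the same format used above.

October 11, 2020

Because discovery on August 12, 2018 post-dates the October 18, 2016 act, accrual under the later-of rule falls on August 12, 2018.
Adding the 1 year base period to August 12, 2018 gives a deadline of August 12, 2019, before any tolling.
Because the automatic bankruptcy stay ran from October 1, 2018 to December 1, 2019, the deadline is extended by 426 days to October 11, 2020.
None of the other events listed affects the running of the period under the stated rules.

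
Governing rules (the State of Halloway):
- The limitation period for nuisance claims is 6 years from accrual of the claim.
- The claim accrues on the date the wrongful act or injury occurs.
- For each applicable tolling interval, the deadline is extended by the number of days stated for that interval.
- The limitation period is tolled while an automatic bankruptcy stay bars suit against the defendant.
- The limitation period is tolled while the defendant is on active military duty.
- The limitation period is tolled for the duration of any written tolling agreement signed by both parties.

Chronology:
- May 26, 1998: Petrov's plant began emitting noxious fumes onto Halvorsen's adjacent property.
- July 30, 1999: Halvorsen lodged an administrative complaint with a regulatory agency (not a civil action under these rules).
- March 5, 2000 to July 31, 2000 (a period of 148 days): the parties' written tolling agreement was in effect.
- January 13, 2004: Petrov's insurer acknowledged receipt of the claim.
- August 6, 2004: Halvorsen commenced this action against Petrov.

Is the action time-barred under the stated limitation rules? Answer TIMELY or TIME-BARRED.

The claim accrued on May 26, 1998, when the wrongful act occurred.
Adding the 6 years base period to May 26, 1998 gives a deadline of May 26, 2004, before any tolling.
The written tolling agreement from March 5, 2000 to July 31, 2000 tolled the period for 148 days, extending the deadline to October 21, 2004.
The other events in the timeline have no effect on the limitation period under the stated rules.
Filing on August 6, 2004 beat the October 21, 2004 deadline — the action is timely.

TIMELY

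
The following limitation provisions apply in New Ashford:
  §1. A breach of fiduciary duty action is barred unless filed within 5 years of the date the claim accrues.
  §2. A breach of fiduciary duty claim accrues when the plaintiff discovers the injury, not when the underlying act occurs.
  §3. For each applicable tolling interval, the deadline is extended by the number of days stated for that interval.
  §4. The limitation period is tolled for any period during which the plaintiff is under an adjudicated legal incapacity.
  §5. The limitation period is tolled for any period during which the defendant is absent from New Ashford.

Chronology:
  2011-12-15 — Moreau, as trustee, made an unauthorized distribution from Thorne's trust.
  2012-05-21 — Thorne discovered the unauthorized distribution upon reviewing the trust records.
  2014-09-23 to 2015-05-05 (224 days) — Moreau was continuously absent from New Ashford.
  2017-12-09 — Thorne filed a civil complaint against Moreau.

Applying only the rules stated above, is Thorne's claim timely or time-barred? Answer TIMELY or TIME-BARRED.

The claim did not accrue until Thorne discovered the injury on 2012-05-21; the 2011-12-15 act date does not start the clock under the stated rule.
Adding the 5 years base period to 2012-05-21 gives a deadline of 2017-05-21, before any tolling.
The period was tolled for 224 days by the defendant's absence from the jurisdiction (2014-09-23 to 2015-05-05), pushing the deadline to 2017-12-31.
Thorne filed on 2017-12-09, before the 2017-12-31 deadline, so the action is timely.

TIMELY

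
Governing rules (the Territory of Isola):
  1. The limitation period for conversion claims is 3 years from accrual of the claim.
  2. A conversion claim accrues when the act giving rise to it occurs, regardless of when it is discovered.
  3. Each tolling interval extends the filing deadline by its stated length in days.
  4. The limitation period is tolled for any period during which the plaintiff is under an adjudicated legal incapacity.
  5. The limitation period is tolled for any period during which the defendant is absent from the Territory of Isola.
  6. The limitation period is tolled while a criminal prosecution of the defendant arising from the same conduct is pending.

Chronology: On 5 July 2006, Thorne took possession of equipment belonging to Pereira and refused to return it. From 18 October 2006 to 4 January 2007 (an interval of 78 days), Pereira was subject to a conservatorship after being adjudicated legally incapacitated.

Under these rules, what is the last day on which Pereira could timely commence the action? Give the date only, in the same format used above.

21 September 2009

The claim accrued on 5 July 2006, when the wrongful act occurred.
3 years from 5 July 2006 is 5 July 2009.
The period was tolled for 78 days by the plaintiff's legal incapacity (18 October 2006 to 4 January 2007), pushing the deadline to 21 September 2009.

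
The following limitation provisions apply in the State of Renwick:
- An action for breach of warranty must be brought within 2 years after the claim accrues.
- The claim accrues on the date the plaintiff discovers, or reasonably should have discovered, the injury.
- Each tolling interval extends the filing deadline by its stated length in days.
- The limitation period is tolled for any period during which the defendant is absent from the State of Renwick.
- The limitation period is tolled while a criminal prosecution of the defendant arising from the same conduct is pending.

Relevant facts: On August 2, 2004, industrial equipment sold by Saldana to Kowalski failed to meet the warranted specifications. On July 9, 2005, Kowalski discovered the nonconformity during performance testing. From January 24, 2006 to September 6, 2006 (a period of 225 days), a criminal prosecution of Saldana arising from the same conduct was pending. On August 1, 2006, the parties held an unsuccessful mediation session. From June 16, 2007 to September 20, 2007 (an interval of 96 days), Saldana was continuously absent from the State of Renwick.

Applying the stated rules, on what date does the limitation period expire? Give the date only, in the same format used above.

The claim did not accrue until Kowalski discovered the injury on July 9, 2005; the August 2, 2004 act date does not start the clock under the stated rule.
The untolled deadline — 2 years after July 9, 2005 — is July 9, 2007.
Because the pending criminal prosecution ran from January 24, 2006 to September 6, 2006, the deadline is extended by 225 days to February 19, 2008.
Because the defendant's absence from the jurisdiction ran from June 16, 2007 to September 20, 2007, the deadline is extended by 96 days to May 25, 2008.
The other events in the timeline have no effect on the limitation period under the stated rules.

May 25, 2008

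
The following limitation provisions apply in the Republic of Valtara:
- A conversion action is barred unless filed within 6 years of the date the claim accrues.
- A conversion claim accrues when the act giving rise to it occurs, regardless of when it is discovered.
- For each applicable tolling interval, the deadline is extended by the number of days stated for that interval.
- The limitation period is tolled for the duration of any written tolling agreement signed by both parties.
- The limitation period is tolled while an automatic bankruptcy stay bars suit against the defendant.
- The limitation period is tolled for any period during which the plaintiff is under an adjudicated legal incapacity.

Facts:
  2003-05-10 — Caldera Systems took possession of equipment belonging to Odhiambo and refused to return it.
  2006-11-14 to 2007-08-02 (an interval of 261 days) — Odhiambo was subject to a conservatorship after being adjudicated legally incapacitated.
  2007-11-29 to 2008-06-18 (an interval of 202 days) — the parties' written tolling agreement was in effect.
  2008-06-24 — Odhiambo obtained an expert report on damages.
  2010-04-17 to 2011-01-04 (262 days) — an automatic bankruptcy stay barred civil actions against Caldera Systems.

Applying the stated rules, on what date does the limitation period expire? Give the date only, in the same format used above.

The claim accrued on 2003-05-10, when the wrongful act occurred.
Adding the 6 years base period to 2003-05-10 gives a deadline of 2009-05-10, before any tolling.
Because the plaintiff's legal incapacity ran from 2006-11-14 to 2007-08-02, the deadline is extended by 261 days to 2010-01-26.
The written tolling agreement from 2007-11-29 to 2008-06-18 tolled the period for 202 days, extending the deadline to 2010-08-16.
The period was tolled for 262 days by the automatic bankruptcy stay (2010-04-17 to 2011-01-04), pushing the deadline to 2011-05-05.
Nothing else in the chronology tolls or restarts the period.

2011-05-05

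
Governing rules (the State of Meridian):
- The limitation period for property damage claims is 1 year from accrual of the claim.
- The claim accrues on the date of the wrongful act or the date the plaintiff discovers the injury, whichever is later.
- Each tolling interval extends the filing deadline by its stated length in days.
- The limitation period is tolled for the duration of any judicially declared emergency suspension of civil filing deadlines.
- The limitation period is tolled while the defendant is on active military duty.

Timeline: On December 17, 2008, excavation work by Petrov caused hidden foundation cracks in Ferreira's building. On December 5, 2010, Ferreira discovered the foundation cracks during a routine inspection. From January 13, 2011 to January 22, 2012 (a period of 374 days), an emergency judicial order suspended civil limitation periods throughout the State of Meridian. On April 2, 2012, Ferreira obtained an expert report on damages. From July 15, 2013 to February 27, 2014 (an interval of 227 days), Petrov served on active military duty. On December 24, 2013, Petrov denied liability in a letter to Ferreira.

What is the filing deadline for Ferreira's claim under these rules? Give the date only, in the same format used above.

December 13, 2012

The claim accrued on December 5, 2010 — the later of the December 17, 2008 act and the December 5, 2010 discovery.
Adding the 1 year base period to December 5, 2010 gives a deadline of December 5, 2011, before any tolling.
Because the emergency suspension of filing deadlines ran from January 13, 2011 to January 22, 2012, the deadline is extended by 374 days to December 13, 2012.
The defendant's active military service starting July 15, 2013 came too late — the period had run on December 13, 2012 — and so does not extend the deadline.
The other events in the timeline have no effect on the limitation period under the stated rules.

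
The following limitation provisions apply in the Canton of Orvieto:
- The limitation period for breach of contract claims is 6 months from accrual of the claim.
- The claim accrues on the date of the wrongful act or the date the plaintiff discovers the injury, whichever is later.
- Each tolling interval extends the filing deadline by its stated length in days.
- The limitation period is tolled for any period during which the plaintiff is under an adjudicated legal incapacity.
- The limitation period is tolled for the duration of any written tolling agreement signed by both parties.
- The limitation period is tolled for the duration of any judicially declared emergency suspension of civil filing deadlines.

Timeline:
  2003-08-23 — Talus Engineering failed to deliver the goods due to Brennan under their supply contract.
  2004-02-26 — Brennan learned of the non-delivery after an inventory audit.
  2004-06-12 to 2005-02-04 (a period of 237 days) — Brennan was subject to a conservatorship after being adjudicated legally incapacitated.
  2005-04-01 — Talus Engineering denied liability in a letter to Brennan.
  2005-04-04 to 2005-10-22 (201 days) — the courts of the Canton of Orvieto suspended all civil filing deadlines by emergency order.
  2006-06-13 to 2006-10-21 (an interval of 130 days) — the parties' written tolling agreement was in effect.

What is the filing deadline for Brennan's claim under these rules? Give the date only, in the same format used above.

2005-11-07

Because discovery on 2004-02-26 post-dates the 2003-08-23 act, accrual under the later-of rule falls on 2004-02-26.
6 months from 2004-02-26 is 2004-08-26.
Because the plaintiff's legal incapacity ran from 2004-06-12 to 2005-02-04, the deadline is extended by 237 days to 2005-04-20.
The emergency suspension of filing deadlines from 2005-04-04 to 2005-10-22 tolled the period for 201 days, extending the deadline to 2005-11-07.
By the time the written tolling agreement began on 2006-06-13, the limitation period had already expired on 2005-11-07; that interval cannot revive it.
Nothing else in the chronology tolls or restarts the period.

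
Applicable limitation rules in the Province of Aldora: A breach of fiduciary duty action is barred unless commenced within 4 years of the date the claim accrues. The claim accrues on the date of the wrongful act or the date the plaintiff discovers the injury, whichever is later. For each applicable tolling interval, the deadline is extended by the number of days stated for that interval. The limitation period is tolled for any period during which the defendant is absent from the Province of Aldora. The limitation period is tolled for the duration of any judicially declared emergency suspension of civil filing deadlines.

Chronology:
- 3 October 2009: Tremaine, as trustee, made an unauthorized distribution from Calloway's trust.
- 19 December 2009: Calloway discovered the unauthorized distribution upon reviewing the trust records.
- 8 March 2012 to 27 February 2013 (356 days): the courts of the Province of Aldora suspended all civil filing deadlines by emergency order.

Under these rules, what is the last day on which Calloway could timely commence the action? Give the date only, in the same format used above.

10 December 2014

Because discovery on 19 December 2009 post-dates the 3 October 2009 act, accrual under the later-of rule falls on 19 December 2009.
4 years from 19 December 2009 is 19 December 2013.
The emergency suspension of filing deadlines from 8 March 2012 to 27 February 2013 tolled the period for 356 days, extending the deadline to 10 December 2014.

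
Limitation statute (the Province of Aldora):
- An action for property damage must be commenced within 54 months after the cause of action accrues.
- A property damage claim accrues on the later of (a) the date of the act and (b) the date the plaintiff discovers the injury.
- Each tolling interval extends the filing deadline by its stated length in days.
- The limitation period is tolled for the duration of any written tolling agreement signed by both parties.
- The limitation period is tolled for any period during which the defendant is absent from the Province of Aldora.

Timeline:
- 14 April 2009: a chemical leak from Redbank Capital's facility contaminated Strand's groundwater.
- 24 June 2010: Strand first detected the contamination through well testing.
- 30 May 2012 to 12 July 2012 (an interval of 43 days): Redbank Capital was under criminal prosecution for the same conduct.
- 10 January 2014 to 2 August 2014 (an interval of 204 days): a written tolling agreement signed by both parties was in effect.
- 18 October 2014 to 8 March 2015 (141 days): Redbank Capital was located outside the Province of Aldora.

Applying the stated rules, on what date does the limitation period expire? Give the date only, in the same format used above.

Because discovery on 24 June 2010 post-dates the 14 April 2009 act, accrual under the later-of rule falls on 24 June 2010.
54 months from 24 June 2010 is 24 December 2014.
Because the written tolling agreement ran from 10 January 2014 to 2 August 2014, the deadline is extended by 204 days to 16 July 2015.
The defendant's absence from the jurisdiction from 18 October 2014 to 8 March 2015 tolled the period for 141 days, extending the deadline to 4 December 2015.
The pending criminal prosecution from 30 May 2012 to 12 July 2012 does not toll the period, because no stated rule makes a criminal prosecution a tolling event.

4 December 2015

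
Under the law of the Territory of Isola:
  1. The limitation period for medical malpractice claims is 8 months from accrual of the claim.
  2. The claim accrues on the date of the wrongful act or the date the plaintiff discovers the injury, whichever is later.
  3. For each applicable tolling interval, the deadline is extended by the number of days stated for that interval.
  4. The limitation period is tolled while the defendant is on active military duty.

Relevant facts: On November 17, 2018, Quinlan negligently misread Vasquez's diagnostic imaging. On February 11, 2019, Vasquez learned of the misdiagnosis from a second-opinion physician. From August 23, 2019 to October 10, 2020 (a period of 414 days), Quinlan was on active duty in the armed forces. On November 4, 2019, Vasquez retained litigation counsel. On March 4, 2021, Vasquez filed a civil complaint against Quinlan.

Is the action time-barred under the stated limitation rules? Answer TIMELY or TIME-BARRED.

TIME-BARRED

Because discovery on February 11, 2019 post-dates the November 17, 2018 act, accrual under the later-of rule falls on February 11, 2019.
8 months from February 11, 2019 is October 11, 2019.
The defendant's active military service from August 23, 2019 to October 10, 2020 tolled the period for 414 days, extending the deadline to November 28, 2020.
The other events in the timeline have no effect on the limitation period under the stated rules.
Vasquez filed on March 4, 2021, after the November 28, 2020 deadline, so the action is time-barred.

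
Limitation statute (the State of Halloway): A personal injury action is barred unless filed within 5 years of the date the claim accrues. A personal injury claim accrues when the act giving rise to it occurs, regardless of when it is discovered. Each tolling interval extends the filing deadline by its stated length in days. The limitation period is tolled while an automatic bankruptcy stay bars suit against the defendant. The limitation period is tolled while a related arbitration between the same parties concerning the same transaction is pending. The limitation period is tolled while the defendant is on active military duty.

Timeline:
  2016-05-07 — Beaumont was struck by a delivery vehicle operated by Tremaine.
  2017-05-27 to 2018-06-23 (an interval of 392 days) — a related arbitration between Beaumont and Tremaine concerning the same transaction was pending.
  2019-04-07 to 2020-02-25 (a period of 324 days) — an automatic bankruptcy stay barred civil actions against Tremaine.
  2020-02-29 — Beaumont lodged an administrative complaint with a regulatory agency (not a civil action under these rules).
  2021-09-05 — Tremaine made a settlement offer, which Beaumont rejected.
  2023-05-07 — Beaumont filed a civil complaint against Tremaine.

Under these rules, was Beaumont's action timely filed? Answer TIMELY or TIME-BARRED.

The claim accrued on 2016-05-07, the date of the act.
5 years from 2016-05-07 is 2021-05-07.
The period was tolled for 392 days by the pending related arbitration (2017-05-27 to 2018-06-23), pushing the deadline to 2022-06-03.
The period was tolled for 324 days by the automatic bankruptcy stay (2019-04-07 to 2020-02-25), pushing the deadline to 2023-04-23.
None of the other events listed affects the running of the period under the stated rules.
The 2023-05-07 filing falls after the 2023-04-23 deadline; the claim is time-barred.

TIME-BARRED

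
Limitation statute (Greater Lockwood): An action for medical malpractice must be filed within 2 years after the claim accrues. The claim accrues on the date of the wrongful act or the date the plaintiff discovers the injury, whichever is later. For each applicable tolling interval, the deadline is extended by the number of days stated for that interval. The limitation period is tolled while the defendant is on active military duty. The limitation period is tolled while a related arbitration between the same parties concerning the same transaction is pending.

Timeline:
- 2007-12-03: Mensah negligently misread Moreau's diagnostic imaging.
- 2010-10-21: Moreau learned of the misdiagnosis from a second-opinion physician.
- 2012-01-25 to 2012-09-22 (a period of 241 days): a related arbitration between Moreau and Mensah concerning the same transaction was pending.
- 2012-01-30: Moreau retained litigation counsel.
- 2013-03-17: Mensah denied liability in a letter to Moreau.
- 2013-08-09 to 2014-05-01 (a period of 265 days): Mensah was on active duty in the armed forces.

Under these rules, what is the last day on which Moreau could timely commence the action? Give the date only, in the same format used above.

The claim accrued on 2010-10-21 — the later of the 2007-12-03 act and the 2010-10-21 discovery.
The untolled deadline — 2 years after 2010-10-21 — is 2012-10-21.
Because the pending related arbitration ran from 2012-01-25 to 2012-09-22, the deadline is extended by 241 days to 2013-06-19.
The defendant's active military service from 2013-08-09 to 2014-05-01 began after the period had already run on 2013-06-19, so it has no tolling effect.
The other events in the timeline have no effect on the limitation period under the stated rules.

2013-06-19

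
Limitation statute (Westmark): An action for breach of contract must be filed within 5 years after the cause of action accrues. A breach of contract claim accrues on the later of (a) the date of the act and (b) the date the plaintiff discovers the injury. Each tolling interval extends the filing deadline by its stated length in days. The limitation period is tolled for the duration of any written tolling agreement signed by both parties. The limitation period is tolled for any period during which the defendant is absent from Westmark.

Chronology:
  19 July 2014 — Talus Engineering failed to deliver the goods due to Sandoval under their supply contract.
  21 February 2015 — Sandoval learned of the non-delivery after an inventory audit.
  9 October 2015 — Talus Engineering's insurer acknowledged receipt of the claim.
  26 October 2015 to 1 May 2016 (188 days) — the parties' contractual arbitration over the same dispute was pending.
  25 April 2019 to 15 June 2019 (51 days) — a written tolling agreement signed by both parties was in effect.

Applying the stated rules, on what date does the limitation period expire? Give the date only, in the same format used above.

12 April 2020

Taking the later of the act (19 July 2014) and discovery (21 February 2015), the claim accrued on 21 February 2015.
The untolled deadline — 5 years after 21 February 2015 — is 21 February 2020.
The period was tolled for 51 days by the written tolling agreement (25 April 2019 to 15 June 2019), pushing the deadline to 12 April 2020.
No stated provision tolls the period for a pending arbitration, so the interval from 26 October 2015 to 1 May 2016 has no effect on the deadline.
None of the other events listed affects the running of the period under the stated rules.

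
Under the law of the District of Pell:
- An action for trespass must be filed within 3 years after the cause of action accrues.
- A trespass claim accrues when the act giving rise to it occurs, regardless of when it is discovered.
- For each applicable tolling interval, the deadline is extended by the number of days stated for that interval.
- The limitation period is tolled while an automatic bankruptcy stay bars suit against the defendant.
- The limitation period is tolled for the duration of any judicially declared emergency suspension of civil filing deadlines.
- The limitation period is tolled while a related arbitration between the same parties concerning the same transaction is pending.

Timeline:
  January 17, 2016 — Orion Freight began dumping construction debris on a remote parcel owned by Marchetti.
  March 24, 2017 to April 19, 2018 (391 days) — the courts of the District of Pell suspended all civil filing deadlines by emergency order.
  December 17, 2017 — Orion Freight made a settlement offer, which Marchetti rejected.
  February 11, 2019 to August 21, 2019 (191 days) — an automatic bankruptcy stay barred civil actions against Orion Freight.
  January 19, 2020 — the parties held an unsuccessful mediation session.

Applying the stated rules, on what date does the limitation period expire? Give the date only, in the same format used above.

The limitation period began to run on January 17, 2016.
Adding the 3 years base period to January 17, 2016 gives a deadline of January 17, 2019, before any tolling.
The period was tolled for 391 days by the emergency suspension of filing deadlines (March 24, 2017 to April 19, 2018), pushing the deadline to February 12, 2020.
Because the automatic bankruptcy stay ran from February 11, 2019 to August 21, 2019, the deadline is extended by 191 days to August 21, 2020.
Nothing else in the chronology tolls or restarts the period.

August 21, 2020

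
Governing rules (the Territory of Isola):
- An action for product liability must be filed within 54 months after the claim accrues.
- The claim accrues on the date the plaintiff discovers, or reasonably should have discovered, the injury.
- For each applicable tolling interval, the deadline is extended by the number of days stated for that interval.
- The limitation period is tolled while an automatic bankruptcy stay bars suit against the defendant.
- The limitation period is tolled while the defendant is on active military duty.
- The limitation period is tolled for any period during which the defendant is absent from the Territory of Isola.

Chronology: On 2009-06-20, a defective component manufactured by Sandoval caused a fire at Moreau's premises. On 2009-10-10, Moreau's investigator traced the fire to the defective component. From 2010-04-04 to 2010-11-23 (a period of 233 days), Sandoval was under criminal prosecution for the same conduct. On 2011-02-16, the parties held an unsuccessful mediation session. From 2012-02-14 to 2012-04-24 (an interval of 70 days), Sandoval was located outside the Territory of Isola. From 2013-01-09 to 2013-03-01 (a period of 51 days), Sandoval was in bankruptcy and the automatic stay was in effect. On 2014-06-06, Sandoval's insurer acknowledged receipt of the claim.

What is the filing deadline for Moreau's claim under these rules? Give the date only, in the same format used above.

2014-08-09

Under the discovery rule, the claim accrued on 2009-10-10, when Moreau discovered the injury — not on the 2009-06-20 date of the underlying act.
54 months from 2009-10-10 is 2014-04-10.
The period was tolled for 70 days by the defendant's absence from the jurisdiction (2012-02-14 to 2012-04-24), pushing the deadline to 2014-06-19.
Because the automatic bankruptcy stay ran from 2013-01-09 to 2013-03-01, the deadline is extended by 51 days to 2014-08-09.
Although a criminal prosecution ran from 2010-04-04 to 2010-11-23, the stated rules do not make that a tolling event, so it is disregarded.
None of the other events listed affects the running of the period under the stated rules.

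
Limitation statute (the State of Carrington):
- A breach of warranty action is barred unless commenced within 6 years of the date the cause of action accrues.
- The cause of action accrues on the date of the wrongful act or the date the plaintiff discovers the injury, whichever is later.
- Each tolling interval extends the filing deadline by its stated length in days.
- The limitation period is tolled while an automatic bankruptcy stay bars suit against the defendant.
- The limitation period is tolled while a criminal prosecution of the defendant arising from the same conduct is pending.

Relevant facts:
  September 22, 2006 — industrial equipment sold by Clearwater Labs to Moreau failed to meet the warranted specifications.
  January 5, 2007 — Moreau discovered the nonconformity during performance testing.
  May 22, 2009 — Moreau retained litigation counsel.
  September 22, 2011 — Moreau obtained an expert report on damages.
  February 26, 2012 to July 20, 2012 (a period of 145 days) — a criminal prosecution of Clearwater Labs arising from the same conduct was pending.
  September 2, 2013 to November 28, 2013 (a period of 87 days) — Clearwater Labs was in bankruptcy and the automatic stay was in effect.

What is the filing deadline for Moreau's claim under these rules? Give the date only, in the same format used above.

May 30, 2013

Taking the later of the act (September 22, 2006) and discovery (January 5, 2007), the claim accrued on January 5, 2007.
Adding the 6 years base period to January 5, 2007 gives a deadline of January 5, 2013, before any tolling.
The period was tolled for 145 days by the pending criminal prosecution (February 26, 2012 to July 20, 2012), pushing the deadline to May 30, 2013.
The automatic bankruptcy stay from September 2, 2013 to November 28, 2013 began after the period had already run on May 30, 2013, so it has no tolling effect.
None of the other events listed affects the running of the period under the stated rules.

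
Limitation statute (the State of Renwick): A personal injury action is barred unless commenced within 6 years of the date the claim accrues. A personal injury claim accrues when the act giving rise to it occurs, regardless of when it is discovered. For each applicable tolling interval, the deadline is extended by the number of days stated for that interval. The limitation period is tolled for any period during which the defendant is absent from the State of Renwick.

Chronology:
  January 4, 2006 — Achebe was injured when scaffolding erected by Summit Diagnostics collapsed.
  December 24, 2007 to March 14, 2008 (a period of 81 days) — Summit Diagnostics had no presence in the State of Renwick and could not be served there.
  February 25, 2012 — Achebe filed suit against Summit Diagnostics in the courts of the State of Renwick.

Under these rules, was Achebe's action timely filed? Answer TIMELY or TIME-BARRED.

TIMELY

The claim accrued on January 4, 2006, the date of the act.
6 years from January 4, 2006 is January 4, 2012.
Because the defendant's absence from the jurisdiction ran from December 24, 2007 to March 14, 2008, the deadline is extended by 81 days to March 25, 2012.
Filing on February 25, 2012 beat the March 25, 2012 deadline — the action is timely.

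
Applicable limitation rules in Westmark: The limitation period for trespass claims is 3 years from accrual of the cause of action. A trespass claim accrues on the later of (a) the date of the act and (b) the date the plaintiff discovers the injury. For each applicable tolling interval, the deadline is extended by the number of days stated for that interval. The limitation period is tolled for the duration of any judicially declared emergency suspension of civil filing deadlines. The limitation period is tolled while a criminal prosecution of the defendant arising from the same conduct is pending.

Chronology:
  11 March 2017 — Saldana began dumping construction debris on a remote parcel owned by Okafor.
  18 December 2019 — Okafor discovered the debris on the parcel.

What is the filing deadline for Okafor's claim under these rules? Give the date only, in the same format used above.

18 December 2022

The claim accrued on 18 December 2019 — the later of the 11 March 2017 act and the 18 December 2019 discovery.
3 years from 18 December 2019 is 18 December 2022.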